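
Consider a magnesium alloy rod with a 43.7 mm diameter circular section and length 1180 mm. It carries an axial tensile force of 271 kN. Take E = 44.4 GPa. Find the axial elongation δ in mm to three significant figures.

4.80 mm

A = 1500 mm².
δ_mech = NL/(AE) = 271000·1180/(1500·44400) = 4.802 mm.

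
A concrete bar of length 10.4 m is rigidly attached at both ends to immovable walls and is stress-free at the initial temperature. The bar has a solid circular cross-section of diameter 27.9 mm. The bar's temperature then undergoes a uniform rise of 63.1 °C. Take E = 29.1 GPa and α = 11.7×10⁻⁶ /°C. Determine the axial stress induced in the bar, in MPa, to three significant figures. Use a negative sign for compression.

Free thermal expansion αLΔT = 11.7e-6 · 10400 · 63.1 = 7.678 mm.
The walls impose strain ε = −(7.678)/10400 = -7.3827e-04; σ = Eε = 29100 · -7.3827e-04 = -21.48 MPa.

-21.5 MPa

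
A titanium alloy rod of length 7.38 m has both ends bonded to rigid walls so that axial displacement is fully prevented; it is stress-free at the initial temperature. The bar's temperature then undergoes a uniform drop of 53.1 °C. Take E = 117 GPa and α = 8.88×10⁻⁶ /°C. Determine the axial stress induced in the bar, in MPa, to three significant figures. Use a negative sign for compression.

Free thermal expansion αLΔT = 8.88e-6 · 7380 · -53.1 = -3.48 mm.
The walls impose strain ε = −(-3.48)/7380 = 4.7153e-04; σ = Eε = 117000 · 4.7153e-04 = 55.17 MPa.

55.2 MPa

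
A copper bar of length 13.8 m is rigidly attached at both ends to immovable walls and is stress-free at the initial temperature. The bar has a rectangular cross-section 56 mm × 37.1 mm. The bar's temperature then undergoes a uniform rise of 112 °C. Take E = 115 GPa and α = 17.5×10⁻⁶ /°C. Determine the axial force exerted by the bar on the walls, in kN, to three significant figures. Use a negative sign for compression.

-468 kN

Free thermal expansion αLΔT = 17.5e-6 · 13800 · 112 = 27.05 mm.
The walls impose strain ε = −(27.05)/13800 = -1.9600e-03; σ = Eε = 115000 · -1.9600e-03 = -225.4 MPa.
Wall reaction R = σ·A = -225.4·2078 = -468300 N = -468.3 kN.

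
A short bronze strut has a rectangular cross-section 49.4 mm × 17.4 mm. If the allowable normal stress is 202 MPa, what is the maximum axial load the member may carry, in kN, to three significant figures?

174 kN

A = 859.6 mm².
P_max = σ_allow · A = 202 · 859.6 = 173600 N = 173.6 kN.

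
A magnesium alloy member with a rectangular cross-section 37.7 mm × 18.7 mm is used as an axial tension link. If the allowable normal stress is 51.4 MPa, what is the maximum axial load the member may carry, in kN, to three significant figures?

A = 705 mm².
P_max = σ_allow · A = 51.4 · 705 = 36240 N = 36.24 kN.

36.2 kN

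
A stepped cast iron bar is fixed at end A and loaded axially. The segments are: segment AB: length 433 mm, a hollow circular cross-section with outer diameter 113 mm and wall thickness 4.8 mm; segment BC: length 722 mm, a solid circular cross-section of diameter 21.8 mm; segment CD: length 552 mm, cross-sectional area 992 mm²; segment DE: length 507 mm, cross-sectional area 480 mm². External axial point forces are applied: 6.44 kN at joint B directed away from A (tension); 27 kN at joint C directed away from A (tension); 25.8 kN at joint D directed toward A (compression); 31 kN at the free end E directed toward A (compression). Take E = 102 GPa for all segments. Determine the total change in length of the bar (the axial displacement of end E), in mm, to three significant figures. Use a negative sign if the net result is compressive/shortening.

-1.26 mm

Internal axial forces (sectioning from the free end, tension +): N_DE = -31 kN, N_CD = -56.8 kN, N_BC = -29.8 kN, N_AB = -23.36 kN.
A_AB = 1632 mm².
A_BC = 373.3 mm².
δ_AB = -23360·433/(1632·102000) = -0.06078 mm
δ_BC = -29800·722/(373.3·102000) = -0.5651 mm
δ_CD = -56800·552/(992·102000) = -0.3099 mm
δ_DE = -31000·507/(480·102000) = -0.321 mm
δ = Σδ_i = -1.257 mm.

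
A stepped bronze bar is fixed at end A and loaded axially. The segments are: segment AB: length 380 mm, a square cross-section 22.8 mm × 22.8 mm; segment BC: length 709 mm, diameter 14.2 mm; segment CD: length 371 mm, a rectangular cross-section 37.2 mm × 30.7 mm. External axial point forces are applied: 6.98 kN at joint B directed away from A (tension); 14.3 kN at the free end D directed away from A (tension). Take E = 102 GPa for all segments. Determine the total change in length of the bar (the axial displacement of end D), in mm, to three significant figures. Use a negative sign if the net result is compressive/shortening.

Internal axial forces (sectioning from the free end, tension +): N_CD = 14.3 kN, N_BC = 14.3 kN, N_AB = 21.28 kN.
A_AB = 519.8 mm².
A_BC = 158.4 mm².
A_CD = 1142 mm².
δ_AB = 21280·380/(519.8·102000) = 0.1525 mm
δ_BC = 14300·709/(158.4·102000) = 0.6276 mm
δ_CD = 14300·371/(1142·102000) = 0.04554 mm
δ = Σδ_i = 0.8257 mm.

0.826 mm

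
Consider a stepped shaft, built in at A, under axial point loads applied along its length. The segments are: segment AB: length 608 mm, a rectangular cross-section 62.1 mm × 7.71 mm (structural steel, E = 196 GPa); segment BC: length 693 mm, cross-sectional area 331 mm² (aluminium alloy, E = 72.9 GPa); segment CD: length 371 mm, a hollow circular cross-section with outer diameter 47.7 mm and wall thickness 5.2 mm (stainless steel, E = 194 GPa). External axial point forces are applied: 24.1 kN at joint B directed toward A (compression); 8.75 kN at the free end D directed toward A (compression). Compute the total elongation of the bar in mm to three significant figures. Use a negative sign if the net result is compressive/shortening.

Internal axial forces (sectioning from the free end, tension +): N_CD = -8.75 kN, N_BC = -8.75 kN, N_AB = -32.85 kN.
A_AB = 478.8 mm².
A_CD = 694.3 mm².
δ_AB = -32850·608/(478.8·196000) = -0.2128 mm
δ_BC = -8750·693/(331·72900) = -0.2513 mm
δ_CD = -8750·371/(694.3·194000) = -0.0241 mm
δ = Σδ_i = -0.4882 mm.

-0.488 mm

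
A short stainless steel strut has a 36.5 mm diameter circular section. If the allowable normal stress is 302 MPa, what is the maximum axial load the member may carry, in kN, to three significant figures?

316 kN

A = 1046 mm².
P_max = σ_allow · A = 302 · 1046 = 316000 N = 316 kN.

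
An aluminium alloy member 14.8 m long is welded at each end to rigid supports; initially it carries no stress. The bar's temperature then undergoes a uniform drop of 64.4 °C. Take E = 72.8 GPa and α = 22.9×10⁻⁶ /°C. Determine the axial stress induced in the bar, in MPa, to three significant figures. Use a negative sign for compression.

Free thermal expansion αLΔT = 22.9e-6 · 14800 · -64.4 = -21.83 mm.
The walls impose strain ε = −(-21.83)/14800 = 1.4748e-03; σ = Eε = 72800 · 1.4748e-03 = 107.4 MPa.

107 MPa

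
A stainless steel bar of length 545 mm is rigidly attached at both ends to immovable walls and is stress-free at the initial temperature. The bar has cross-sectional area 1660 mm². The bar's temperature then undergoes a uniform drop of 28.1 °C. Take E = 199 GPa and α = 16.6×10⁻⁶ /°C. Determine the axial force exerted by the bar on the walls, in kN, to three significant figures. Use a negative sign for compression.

154 kN

Free thermal expansion αLΔT = 16.6e-6 · 545 · -28.1 = -0.2542 mm.
The walls impose strain ε = −(-0.2542)/545 = 4.6646e-04; σ = Eε = 199000 · 4.6646e-04 = 92.83 MPa.
Wall reaction R = σ·A = 92.83·1660 = 154100 N = 154.1 kN.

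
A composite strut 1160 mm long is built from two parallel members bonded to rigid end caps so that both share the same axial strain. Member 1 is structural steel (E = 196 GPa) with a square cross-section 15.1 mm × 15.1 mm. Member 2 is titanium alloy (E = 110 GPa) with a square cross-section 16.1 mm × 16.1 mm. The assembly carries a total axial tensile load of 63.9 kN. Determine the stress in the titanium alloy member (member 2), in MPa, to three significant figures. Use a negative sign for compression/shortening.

A_1 = 228 mm².
A_2 = 259.2 mm².
Equal strain + equilibrium ⇒ each member carries load in proportion to AE: A₁E₁ = 44690000 N, A₂E₂ = 28510000 N, ΣAE = 73200000 N.
σ₂ = P·E₂/ΣAE = 63900·110000/73200000 = 96.02 MPa.

96.0 MPa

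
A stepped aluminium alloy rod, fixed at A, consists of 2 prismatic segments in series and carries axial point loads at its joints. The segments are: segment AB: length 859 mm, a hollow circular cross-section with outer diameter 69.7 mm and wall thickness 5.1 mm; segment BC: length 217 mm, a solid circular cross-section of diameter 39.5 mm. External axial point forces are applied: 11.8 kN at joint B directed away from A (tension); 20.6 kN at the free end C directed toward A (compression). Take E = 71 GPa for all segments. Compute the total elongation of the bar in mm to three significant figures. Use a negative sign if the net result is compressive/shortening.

-0.154 mm

Internal axial forces (sectioning from the free end, tension +): N_BC = -20.6 kN, N_AB = -8.8 kN.
A_AB = 1035 mm².
A_BC = 1225 mm².
δ_AB = -8800·859/(1035·71000) = -0.1029 mm
δ_BC = -20600·217/(1225·71000) = -0.05138 mm
δ = Σδ_i = -0.1542 mm.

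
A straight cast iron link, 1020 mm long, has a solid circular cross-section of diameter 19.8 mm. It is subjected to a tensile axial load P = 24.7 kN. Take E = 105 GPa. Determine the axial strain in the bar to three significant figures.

A = 307.9 mm².
σ = N/A = 80.22 MPa; ε = σ/E = 80.22/105000 = 7.640e-04.

7.64e-04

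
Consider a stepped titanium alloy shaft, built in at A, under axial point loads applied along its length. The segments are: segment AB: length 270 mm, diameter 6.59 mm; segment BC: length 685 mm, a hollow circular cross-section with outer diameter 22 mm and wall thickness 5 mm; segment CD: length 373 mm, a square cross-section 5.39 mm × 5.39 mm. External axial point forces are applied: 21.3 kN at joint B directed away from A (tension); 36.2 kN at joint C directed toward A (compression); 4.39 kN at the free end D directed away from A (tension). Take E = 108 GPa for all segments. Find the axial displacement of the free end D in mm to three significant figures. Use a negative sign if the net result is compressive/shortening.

Internal axial forces (sectioning from the free end, tension +): N_CD = 4.39 kN, N_BC = -31.81 kN, N_AB = -10.51 kN.
A_AB = 34.11 mm².
A_BC = 267 mm².
A_CD = 29.05 mm².
δ_AB = -10510·270/(34.11·108000) = -0.7703 mm
δ_BC = -31810·685/(267·108000) = -0.7555 mm
δ_CD = 4390·373/(29.05·108000) = 0.5219 mm
δ = Σδ_i = -1.004 mm.

-1.00 mm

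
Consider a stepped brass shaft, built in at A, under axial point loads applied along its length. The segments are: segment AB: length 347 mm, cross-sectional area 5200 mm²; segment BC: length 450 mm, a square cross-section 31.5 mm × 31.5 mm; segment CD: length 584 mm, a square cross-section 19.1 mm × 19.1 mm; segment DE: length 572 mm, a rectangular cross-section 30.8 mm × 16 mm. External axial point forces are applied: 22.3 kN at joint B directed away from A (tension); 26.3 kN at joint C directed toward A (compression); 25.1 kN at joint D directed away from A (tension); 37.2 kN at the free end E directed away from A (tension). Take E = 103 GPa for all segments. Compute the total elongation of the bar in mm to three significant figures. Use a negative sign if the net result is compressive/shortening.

Internal axial forces (sectioning from the free end, tension +): N_DE = 37.2 kN, N_CD = 62.3 kN, N_BC = 36 kN, N_AB = 58.3 kN.
A_BC = 992.2 mm².
A_CD = 364.8 mm².
A_DE = 492.8 mm².
δ_AB = 58300·347/(5200·103000) = 0.03777 mm
δ_BC = 36000·450/(992.2·103000) = 0.1585 mm
δ_CD = 62300·584/(364.8·103000) = 0.9683 mm
δ_DE = 37200·572/(492.8·103000) = 0.4192 mm
δ = Σδ_i = 1.584 mm.

1.58 mm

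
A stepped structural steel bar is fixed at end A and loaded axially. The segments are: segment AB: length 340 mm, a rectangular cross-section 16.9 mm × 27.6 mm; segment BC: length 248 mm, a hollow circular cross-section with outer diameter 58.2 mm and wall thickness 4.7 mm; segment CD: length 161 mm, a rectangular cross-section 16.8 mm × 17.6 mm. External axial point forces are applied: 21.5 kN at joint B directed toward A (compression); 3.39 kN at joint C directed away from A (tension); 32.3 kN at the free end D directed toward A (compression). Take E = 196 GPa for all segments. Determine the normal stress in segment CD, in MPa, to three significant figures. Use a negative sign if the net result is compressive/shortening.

Internal axial forces (sectioning from the free end, tension +): N_CD = -32.3 kN, N_BC = -28.91 kN, N_AB = -50.41 kN.
A_CD = 295.7 mm².
σ_CD = N_CD/A_CD = -32300/295.7 = -109.2 MPa.

-109 MPa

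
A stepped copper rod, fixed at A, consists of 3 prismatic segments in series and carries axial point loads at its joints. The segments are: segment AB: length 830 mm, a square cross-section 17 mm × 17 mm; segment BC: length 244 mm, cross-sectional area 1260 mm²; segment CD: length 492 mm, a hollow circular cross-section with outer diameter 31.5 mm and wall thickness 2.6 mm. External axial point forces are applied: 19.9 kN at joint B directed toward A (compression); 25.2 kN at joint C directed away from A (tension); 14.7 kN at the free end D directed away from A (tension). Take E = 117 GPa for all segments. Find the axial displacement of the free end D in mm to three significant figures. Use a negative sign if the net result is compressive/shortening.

0.819 mm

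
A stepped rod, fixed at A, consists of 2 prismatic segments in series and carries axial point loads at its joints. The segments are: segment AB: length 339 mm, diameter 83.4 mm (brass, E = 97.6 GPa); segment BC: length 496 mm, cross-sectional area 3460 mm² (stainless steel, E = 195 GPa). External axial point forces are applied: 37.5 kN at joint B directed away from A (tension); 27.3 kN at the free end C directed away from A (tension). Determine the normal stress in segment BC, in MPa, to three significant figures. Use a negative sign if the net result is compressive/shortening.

Internal axial forces (sectioning from the free end, tension +): N_BC = 27.3 kN, N_AB = 64.8 kN.
σ_BC = N_BC/A_BC = 27300/3460 = 7.89 MPa.

7.89 MPa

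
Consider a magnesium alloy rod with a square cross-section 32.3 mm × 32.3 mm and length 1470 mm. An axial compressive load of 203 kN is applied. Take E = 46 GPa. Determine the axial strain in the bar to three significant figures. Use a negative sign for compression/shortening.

-0.00423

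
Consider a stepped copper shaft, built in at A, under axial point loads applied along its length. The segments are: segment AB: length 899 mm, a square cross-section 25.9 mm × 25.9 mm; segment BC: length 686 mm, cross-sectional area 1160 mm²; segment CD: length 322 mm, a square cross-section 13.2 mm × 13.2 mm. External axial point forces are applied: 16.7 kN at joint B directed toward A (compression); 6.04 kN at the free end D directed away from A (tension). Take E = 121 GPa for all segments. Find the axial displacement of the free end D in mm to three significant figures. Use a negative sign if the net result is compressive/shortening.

0.00370 mm

Internal axial forces (sectioning from the free end, tension +): N_CD = 6.04 kN, N_BC = 6.04 kN, N_AB = -10.66 kN.
A_AB = 670.8 mm².
A_CD = 174.2 mm².
δ_AB = -10660·899/(670.8·121000) = -0.1181 mm
δ_BC = 6040·686/(1160·121000) = 0.02952 mm
δ_CD = 6040·322/(174.2·121000) = 0.09225 mm
δ = Σδ_i = 0.003701 mm.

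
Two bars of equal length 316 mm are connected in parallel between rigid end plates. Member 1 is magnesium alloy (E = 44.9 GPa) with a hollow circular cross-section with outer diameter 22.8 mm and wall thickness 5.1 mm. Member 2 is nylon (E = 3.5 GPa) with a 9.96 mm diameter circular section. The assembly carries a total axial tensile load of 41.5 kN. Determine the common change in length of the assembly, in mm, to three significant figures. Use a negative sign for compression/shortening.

1.01 mm

A_1 = 283.6 mm².
A_2 = 77.91 mm².
Equal strain + equilibrium ⇒ each member carries load in proportion to AE: A₁E₁ = 12730000 N, A₂E₂ = 272700 N, ΣAE = 13010000 N.
δ = PL/ΣAE = 41500·316/13010000 = 1.008 mm.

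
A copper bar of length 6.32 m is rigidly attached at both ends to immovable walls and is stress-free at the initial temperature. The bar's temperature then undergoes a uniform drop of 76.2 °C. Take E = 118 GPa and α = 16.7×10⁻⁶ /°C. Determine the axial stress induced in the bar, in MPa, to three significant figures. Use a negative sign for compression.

150 MPa

Free thermal expansion αLΔT = 16.7e-6 · 6320 · -76.2 = -8.042 mm.
The walls impose strain ε = −(-8.042)/6320 = 1.2725e-03; σ = Eε = 118000 · 1.2725e-03 = 150.2 MPa.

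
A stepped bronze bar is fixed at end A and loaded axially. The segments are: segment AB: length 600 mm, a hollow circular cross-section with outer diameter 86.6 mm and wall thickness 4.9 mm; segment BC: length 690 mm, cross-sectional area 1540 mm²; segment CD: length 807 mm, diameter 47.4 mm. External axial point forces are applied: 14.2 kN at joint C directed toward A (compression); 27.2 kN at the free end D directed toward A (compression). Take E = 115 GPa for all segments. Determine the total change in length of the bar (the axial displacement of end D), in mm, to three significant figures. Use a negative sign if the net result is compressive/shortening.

-0.441 mm

Internal axial forces (sectioning from the free end, tension +): N_CD = -27.2 kN, N_BC = -41.4 kN, N_AB = -41.4 kN.
A_AB = 1258 mm².
A_CD = 1765 mm².
δ_AB = -41400·600/(1258·115000) = -0.1717 mm
δ_BC = -41400·690/(1540·115000) = -0.1613 mm
δ_CD = -27200·807/(1765·115000) = -0.1082 mm
δ = Σδ_i = -0.4412 mm.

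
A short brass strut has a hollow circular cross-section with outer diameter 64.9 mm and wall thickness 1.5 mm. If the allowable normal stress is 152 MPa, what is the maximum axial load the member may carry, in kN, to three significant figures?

A = 298.8 mm².
P_max = σ_allow · A = 152 · 298.8 = 45410 N = 45.41 kN.

45.4 kN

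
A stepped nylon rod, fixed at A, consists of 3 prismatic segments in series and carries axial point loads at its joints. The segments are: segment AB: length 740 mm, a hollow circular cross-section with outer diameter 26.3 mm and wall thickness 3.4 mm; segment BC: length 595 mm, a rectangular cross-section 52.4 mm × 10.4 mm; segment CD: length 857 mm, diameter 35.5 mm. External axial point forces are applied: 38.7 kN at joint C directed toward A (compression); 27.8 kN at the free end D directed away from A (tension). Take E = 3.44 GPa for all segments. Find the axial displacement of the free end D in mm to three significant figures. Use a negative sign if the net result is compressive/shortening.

-6.05 mm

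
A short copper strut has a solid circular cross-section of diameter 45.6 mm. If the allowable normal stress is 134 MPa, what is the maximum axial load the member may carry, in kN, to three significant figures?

A = 1633 mm².
P_max = σ_allow · A = 134 · 1633 = 218800 N = 218.8 kN.

219 kN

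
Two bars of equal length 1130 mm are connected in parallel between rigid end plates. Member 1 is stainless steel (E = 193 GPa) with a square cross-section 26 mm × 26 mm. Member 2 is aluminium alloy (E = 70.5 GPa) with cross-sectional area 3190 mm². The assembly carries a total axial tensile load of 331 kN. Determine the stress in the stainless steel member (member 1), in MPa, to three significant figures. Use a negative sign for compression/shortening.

180 MPa

A_1 = 676 mm².
Equal strain + equilibrium ⇒ each member carries load in proportion to AE: A₁E₁ = 130500000 N, A₂E₂ = 224900000 N, ΣAE = 355400000 N.
σ₁ = P·E₁/ΣAE = 331000·193000/355400000 = 179.8 MPa.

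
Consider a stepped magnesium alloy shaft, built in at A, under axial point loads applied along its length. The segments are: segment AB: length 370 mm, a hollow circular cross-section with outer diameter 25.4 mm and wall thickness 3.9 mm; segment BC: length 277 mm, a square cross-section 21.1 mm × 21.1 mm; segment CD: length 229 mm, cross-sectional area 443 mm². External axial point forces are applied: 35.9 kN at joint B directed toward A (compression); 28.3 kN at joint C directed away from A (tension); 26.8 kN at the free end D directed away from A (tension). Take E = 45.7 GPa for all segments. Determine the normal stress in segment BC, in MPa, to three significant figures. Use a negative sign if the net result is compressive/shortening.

124 MPa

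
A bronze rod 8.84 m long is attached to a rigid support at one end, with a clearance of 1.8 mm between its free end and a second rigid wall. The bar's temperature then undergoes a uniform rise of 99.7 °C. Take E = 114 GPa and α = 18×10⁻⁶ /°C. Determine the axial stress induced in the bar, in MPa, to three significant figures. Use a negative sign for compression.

Free thermal expansion αLΔT = 18e-6 · 8840 · 99.7 = 15.86 mm.
The walls engage after the gap closes; constrained expansion = 15.86 − 1.8 = 14.06 mm.
The walls impose strain ε = −(14.06)/8840 = -1.5910e-03; σ = Eε = 114000 · -1.5910e-03 = -181.4 MPa.

-181 MPa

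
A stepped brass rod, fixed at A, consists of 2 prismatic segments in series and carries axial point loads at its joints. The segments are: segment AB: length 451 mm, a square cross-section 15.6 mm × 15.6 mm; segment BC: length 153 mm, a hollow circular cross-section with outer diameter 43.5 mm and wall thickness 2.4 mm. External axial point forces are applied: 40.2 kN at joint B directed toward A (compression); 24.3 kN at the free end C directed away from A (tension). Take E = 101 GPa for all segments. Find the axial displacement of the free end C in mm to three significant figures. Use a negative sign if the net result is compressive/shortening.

Internal axial forces (sectioning from the free end, tension +): N_BC = 24.3 kN, N_AB = -15.9 kN.
A_AB = 243.4 mm².
A_BC = 309.9 mm².
δ_AB = -15900·451/(243.4·101000) = -0.2917 mm
δ_BC = 24300·153/(309.9·101000) = 0.1188 mm
δ = Σδ_i = -0.173 mm.

-0.173 mm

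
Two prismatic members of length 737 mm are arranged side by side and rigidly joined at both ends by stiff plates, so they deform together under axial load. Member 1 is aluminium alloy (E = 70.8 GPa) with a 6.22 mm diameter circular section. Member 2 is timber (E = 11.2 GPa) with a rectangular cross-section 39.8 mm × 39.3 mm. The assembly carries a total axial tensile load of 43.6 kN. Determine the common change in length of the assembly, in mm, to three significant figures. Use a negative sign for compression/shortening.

A_1 = 30.39 mm².
A_2 = 1564 mm².
Equal strain + equilibrium ⇒ each member carries load in proportion to AE: A₁E₁ = 2151000 N, A₂E₂ = 17520000 N, ΣAE = 19670000 N.
δ = PL/ΣAE = 43600·737/19670000 = 1.634 mm.

1.63 mm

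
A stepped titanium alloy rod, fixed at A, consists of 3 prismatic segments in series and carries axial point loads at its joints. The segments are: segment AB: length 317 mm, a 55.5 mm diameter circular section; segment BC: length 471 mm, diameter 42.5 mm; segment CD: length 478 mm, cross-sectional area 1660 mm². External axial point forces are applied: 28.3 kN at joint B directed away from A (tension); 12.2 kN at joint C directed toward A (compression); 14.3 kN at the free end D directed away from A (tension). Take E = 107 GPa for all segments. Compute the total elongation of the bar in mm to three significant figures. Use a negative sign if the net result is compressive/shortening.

0.0822 mm

Internal axial forces (sectioning from the free end, tension +): N_CD = 14.3 kN, N_BC = 2.1 kN, N_AB = 30.4 kN.
A_AB = 2419 mm².
A_BC = 1419 mm².
δ_AB = 30400·317/(2419·107000) = 0.03723 mm
δ_BC = 2100·471/(1419·107000) = 0.006516 mm
δ_CD = 14300·478/(1660·107000) = 0.03848 mm
δ = Σδ_i = 0.08223 mm.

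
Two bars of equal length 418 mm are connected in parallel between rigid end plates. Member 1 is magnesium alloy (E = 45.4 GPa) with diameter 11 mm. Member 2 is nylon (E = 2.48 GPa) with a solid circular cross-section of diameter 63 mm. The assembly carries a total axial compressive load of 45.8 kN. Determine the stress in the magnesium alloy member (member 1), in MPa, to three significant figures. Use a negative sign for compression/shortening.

-173 MPa

A_1 = 95.03 mm².
A_2 = 3117 mm².
Equal strain + equilibrium ⇒ each member carries load in proportion to AE: A₁E₁ = 4315000 N, A₂E₂ = 7731000 N, ΣAE = 12050000 N.
σ₁ = P·E₁/ΣAE = -45800·45400/12050000 = -172.6 MPa.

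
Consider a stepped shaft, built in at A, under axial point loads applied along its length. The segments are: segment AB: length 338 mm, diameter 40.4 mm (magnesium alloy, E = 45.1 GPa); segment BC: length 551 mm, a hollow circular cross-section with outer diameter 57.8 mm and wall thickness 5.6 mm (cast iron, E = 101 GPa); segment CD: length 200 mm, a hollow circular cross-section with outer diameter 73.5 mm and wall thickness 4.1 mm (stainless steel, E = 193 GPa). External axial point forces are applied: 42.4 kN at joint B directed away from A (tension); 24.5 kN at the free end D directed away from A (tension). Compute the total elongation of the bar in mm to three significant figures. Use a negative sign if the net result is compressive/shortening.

Internal axial forces (sectioning from the free end, tension +): N_CD = 24.5 kN, N_BC = 24.5 kN, N_AB = 66.9 kN.
A_AB = 1282 mm².
A_BC = 918.4 mm².
A_CD = 893.9 mm².
δ_AB = 66900·338/(1282·45100) = 0.3911 mm
δ_BC = 24500·551/(918.4·101000) = 0.1455 mm
δ_CD = 24500·200/(893.9·193000) = 0.0284 mm
δ = Σδ_i = 0.5651 mm.

0.565 mm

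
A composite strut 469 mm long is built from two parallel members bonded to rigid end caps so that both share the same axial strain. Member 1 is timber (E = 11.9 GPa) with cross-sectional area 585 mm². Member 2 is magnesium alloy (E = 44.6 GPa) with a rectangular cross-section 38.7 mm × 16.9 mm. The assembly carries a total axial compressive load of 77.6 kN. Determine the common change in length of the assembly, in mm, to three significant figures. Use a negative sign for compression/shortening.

-1.01 mm

A_2 = 654 mm².
Equal strain + equilibrium ⇒ each member carries load in proportion to AE: A₁E₁ = 6962000 N, A₂E₂ = 29170000 N, ΣAE = 36130000 N.
δ = PL/ΣAE = -77600·469/36130000 = -1.007 mm.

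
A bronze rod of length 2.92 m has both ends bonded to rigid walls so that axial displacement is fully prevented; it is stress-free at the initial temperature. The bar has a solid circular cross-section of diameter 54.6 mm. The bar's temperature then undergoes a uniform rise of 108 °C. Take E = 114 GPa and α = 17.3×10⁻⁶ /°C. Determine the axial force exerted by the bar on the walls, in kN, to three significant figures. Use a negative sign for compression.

Free thermal expansion αLΔT = 17.3e-6 · 2920 · 108 = 5.456 mm.
The walls impose strain ε = −(5.456)/2920 = -1.8684e-03; σ = Eε = 114000 · -1.8684e-03 = -213 MPa.
Wall reaction R = σ·A = -213·2341 = -498700 N = -498.7 kN.

-499 kN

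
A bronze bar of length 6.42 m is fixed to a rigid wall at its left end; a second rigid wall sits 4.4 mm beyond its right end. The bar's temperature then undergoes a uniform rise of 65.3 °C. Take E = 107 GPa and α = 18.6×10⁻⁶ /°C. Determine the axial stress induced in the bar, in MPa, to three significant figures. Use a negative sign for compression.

-56.6 MPa

Free thermal expansion αLΔT = 18.6e-6 · 6420 · 65.3 = 7.798 mm.
The walls engage after the gap closes; constrained expansion = 7.798 − 4.4 = 3.398 mm.
The walls impose strain ε = −(3.398)/6420 = -5.2922e-04; σ = Eε = 107000 · -5.2922e-04 = -56.63 MPa.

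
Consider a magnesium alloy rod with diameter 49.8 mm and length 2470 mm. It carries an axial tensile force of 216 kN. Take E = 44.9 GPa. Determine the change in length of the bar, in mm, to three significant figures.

6.10 mm

A = 1948 mm².
δ_mech = NL/(AE) = 216000·2470/(1948·44900) = 6.1 mm.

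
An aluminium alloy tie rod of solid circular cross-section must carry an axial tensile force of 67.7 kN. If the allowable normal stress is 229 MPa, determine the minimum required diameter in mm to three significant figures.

19.4 mm

Required area A ≥ P/σ_allow = 67700/229 = 295.6 mm².
For a solid circular section, d ≥ √(4A/π) = 19.4 mm.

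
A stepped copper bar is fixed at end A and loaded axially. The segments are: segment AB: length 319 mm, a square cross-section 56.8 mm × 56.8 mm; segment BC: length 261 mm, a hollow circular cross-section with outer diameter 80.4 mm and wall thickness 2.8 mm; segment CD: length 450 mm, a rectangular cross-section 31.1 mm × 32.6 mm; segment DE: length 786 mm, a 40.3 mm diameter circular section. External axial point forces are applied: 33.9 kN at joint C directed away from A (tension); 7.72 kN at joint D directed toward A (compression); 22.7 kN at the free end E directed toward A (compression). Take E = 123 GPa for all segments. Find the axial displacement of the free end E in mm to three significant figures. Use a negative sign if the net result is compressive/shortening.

-0.210 mm

Internal axial forces (sectioning from the free end, tension +): N_DE = -22.7 kN, N_CD = -30.42 kN, N_BC = 3.48 kN, N_AB = 3.48 kN.
A_AB = 3226 mm².
A_BC = 682.6 mm².
A_CD = 1014 mm².
A_DE = 1276 mm².
δ_AB = 3480·319/(3226·123000) = 0.002797 mm
δ_BC = 3480·261/(682.6·123000) = 0.01082 mm
δ_CD = -30420·450/(1014·123000) = -0.1098 mm
δ_DE = -22700·786/(1276·123000) = -0.1137 mm
δ = Σδ_i = -0.2099 mm.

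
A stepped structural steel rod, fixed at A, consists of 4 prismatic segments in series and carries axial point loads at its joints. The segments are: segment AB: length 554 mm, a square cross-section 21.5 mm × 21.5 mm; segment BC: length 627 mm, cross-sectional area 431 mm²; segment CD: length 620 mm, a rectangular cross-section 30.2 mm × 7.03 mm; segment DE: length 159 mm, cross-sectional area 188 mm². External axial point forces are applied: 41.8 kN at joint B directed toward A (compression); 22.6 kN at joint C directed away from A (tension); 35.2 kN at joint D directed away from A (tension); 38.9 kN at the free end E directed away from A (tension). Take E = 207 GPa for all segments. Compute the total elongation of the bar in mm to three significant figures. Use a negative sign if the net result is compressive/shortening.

2.20 mm

Internal axial forces (sectioning from the free end, tension +): N_DE = 38.9 kN, N_CD = 74.1 kN, N_BC = 96.7 kN, N_AB = 54.9 kN.
A_AB = 462.2 mm².
A_CD = 212.3 mm².
δ_AB = 54900·554/(462.2·207000) = 0.3179 mm
δ_BC = 96700·627/(431·207000) = 0.6796 mm
δ_CD = 74100·620/(212.3·207000) = 1.045 mm
δ_DE = 38900·159/(188·207000) = 0.1589 mm
δ = Σδ_i = 2.202 mm.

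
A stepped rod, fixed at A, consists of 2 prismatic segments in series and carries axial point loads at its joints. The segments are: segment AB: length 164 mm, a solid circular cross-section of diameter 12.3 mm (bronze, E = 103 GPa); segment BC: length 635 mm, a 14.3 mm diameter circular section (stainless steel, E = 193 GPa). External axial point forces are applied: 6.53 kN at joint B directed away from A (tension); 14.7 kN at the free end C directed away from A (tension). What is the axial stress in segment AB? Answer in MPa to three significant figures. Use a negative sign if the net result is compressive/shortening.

179 MPa

Internal axial forces (sectioning from the free end, tension +): N_BC = 14.7 kN, N_AB = 21.23 kN.
A_AB = 118.8 mm².
σ_AB = N_AB/A_AB = 21230/118.8 = 178.7 MPa.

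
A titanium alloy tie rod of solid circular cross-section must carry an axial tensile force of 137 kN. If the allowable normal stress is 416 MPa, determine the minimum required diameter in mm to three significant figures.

20.5 mm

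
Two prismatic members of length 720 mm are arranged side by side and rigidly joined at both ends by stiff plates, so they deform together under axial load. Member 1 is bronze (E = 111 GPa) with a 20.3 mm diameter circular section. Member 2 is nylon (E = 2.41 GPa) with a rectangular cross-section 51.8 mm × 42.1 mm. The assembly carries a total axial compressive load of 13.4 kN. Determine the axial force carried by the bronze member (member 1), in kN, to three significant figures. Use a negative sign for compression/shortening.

A_1 = 323.7 mm².
A_2 = 2181 mm².
Equal strain + equilibrium ⇒ each member carries load in proportion to AE: A₁E₁ = 35930000 N, A₂E₂ = 5256000 N, ΣAE = 41180000 N.
F₁ = P·A₁E₁/ΣAE = -13400·35930000/41180000 = -11690 N.

-11.7 kN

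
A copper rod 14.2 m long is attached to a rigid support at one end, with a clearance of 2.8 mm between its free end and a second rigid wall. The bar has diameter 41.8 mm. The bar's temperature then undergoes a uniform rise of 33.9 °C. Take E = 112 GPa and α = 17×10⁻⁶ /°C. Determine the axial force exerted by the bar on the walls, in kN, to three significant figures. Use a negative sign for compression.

Free thermal expansion αLΔT = 17e-6 · 14200 · 33.9 = 8.183 mm.
The walls engage after the gap closes; constrained expansion = 8.183 − 2.8 = 5.383 mm.
The walls impose strain ε = −(5.383)/14200 = -3.7912e-04; σ = Eε = 112000 · -3.7912e-04 = -42.46 MPa.
Wall reaction R = σ·A = -42.46·1372 = -58270 N = -58.27 kN.

-58.3 kN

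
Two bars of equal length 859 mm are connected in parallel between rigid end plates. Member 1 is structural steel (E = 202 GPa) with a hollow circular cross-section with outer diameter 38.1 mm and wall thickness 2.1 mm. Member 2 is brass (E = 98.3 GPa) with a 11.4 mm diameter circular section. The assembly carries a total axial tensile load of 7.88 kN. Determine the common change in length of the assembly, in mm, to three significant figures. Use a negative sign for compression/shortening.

0.117 mm

A_1 = 237.5 mm².
A_2 = 102.1 mm².
Equal strain + equilibrium ⇒ each member carries load in proportion to AE: A₁E₁ = 47980000 N, A₂E₂ = 10030000 N, ΣAE = 58010000 N.
δ = PL/ΣAE = 7880·859/58010000 = 0.1167 mm.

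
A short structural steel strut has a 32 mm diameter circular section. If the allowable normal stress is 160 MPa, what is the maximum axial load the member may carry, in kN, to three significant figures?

A = 804.2 mm².
P_max = σ_allow · A = 160 · 804.2 = 128700 N = 128.7 kN.

129 kN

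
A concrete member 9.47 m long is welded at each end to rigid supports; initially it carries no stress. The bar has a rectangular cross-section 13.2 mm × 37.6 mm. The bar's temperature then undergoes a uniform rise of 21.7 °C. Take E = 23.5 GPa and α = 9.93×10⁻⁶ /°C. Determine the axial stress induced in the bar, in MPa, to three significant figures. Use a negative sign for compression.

-5.06 MPa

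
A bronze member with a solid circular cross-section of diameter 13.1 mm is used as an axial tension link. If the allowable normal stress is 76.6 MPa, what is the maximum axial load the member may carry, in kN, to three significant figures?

A = 134.8 mm².
P_max = σ_allow · A = 76.6 · 134.8 = 10320 N = 10.32 kN.

10.3 kN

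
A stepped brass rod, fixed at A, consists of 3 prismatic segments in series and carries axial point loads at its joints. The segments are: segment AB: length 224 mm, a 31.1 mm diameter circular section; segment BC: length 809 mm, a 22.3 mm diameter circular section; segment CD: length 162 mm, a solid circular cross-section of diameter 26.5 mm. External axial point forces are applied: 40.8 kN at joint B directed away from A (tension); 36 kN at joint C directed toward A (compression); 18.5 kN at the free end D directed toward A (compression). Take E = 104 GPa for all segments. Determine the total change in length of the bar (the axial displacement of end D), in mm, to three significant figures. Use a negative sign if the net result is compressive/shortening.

-1.18 mm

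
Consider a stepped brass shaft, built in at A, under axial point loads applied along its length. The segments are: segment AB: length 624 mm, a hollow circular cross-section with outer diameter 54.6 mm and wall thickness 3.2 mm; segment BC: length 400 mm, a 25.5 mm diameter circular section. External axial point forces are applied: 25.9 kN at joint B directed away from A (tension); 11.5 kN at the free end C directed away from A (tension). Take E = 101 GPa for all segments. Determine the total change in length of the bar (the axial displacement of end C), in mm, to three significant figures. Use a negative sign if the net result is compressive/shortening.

Internal axial forces (sectioning from the free end, tension +): N_BC = 11.5 kN, N_AB = 37.4 kN.
A_AB = 516.7 mm².
A_BC = 510.7 mm².
δ_AB = 37400·624/(516.7·101000) = 0.4472 mm
δ_BC = 11500·400/(510.7·101000) = 0.08918 mm
δ = Σδ_i = 0.5363 mm.

0.536 mm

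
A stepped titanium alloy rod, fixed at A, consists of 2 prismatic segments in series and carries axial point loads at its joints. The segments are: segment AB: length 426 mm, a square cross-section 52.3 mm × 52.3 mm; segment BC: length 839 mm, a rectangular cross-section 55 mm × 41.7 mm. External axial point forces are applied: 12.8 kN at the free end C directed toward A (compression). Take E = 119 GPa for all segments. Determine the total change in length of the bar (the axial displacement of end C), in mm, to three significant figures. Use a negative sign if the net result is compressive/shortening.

-0.0561 mm

Internal axial forces (sectioning from the free end, tension +): N_BC = -12.8 kN, N_AB = -12.8 kN.
A_AB = 2735 mm².
A_BC = 2294 mm².
δ_AB = -12800·426/(2735·119000) = -0.01675 mm
δ_BC = -12800·839/(2294·119000) = -0.03935 mm
δ = Σδ_i = -0.0561 mm.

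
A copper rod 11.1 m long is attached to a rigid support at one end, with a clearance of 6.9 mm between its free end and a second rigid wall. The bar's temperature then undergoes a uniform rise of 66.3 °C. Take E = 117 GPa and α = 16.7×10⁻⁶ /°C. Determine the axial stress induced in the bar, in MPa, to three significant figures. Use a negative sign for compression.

-56.8 MPa

Free thermal expansion αLΔT = 16.7e-6 · 11100 · 66.3 = 12.29 mm.
The walls engage after the gap closes; constrained expansion = 12.29 − 6.9 = 5.39 mm.
The walls impose strain ε = −(5.39)/11100 = -4.8559e-04; σ = Eε = 117000 · -4.8559e-04 = -56.81 MPa.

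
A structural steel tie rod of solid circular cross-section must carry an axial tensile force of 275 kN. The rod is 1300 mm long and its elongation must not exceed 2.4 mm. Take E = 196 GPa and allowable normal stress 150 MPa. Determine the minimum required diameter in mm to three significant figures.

48.3 mm

Required area A ≥ P/σ_allow = 275000/150 = 1833 mm².
For a solid circular section, d ≥ √(4A/π) = 48.31 mm.
Elongation limit: A ≥ PL/(Eδ_allow) = 275000·1300/(196000·2.4) = 760 mm² ⇒ d ≥ 31.11 mm.
The stress limit governs.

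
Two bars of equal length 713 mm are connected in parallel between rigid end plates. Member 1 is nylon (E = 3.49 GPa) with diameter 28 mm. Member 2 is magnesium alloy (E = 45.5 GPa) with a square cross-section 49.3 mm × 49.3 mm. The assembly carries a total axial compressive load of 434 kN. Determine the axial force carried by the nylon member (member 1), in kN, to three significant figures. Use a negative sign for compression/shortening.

-8.27 kN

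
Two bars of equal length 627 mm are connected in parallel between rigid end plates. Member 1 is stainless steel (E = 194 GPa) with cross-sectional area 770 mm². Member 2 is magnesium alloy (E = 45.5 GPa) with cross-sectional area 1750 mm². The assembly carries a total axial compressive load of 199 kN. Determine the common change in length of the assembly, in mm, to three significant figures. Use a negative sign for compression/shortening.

Equal strain + equilibrium ⇒ each member carries load in proportion to AE: A₁E₁ = 149400000 N, A₂E₂ = 79620000 N, ΣAE = 229000000 N.
δ = PL/ΣAE = -199000·627/229000000 = -0.5448 mm.

-0.545 mm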